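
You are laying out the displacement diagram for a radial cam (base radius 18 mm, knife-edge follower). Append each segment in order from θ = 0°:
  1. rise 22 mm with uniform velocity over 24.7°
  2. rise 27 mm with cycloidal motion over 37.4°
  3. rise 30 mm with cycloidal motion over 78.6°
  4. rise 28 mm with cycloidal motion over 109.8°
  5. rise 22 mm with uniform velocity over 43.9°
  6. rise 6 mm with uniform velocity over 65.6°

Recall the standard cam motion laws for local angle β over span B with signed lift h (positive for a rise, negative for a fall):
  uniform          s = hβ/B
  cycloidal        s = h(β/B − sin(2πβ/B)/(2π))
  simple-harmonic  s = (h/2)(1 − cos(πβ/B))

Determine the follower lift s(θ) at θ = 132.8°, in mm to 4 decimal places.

seg 1 [0°–24.7°] uniform, h=22: full span → s += 22 → s = 22.0000
seg 2 [24.7°–62.1°] cycloidal, h=27: full span → s += 27 → s = 49.0000
seg 3 [62.1°–140.7°] cycloidal, h=30: θ=132.8° here. β=70.7, B=78.6. 30·(0.8995 − sin(2π·0.8995)/(2π)) = 29.8035 → s = 78.8035

78.8035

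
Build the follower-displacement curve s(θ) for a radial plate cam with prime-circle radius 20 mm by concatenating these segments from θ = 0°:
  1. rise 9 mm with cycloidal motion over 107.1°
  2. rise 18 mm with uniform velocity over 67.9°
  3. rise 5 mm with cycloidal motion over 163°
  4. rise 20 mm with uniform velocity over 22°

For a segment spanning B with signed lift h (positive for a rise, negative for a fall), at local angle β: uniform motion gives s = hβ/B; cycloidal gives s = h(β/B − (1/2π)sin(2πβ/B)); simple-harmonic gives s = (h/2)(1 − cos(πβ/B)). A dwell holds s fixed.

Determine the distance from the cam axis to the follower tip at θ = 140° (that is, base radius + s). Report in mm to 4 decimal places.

seg 1 [0°–107.1°] cycloidal, h=9: full span → s += 9 → s = 9.0000
seg 2 [107.1°–175°] uniform, h=18: θ=140° here. β=32.9, B=67.9. 18·32.9/67.9 = 8.7216 → s = 17.7216
radial distance = base radius + s = 20 + 17.7216 = 37.7216

37.7216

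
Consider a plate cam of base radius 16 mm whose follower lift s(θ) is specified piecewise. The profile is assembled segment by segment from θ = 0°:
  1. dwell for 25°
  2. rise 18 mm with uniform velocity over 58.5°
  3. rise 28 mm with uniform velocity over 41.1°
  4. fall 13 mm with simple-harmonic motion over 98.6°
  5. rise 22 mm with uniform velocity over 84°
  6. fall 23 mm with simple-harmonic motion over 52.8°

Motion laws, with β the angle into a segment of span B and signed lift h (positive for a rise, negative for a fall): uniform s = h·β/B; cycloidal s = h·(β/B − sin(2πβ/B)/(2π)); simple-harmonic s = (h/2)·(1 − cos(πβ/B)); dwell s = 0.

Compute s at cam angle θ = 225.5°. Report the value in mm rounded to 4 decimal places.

seg 1 [0°–25°] dwell: s stays 0.0000
seg 2 [25°–83.5°] uniform, h=18: full span → s += 18 → s = 18.0000
seg 3 [83.5°–124.6°] uniform, h=28: full span → s += 28 → s = 46.0000
seg 4 [124.6°–223.2°] simple-harmonic, h=-13: full span → s += -13 → s = 33.0000
seg 5 [223.2°–307.2°] uniform, h=22: θ=225.5° here. β=2.3, B=84. 22·2.3/84 = 0.6024 → s = 33.6024

33.6024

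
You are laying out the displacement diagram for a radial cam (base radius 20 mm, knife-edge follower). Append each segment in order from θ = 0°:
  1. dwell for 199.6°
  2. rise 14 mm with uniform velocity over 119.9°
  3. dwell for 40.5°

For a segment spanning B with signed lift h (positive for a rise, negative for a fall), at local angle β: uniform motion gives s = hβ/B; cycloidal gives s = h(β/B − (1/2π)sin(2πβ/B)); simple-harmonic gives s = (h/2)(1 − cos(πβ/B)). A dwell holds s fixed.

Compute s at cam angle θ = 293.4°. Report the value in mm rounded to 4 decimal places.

seg 1 [0°–199.6°] dwell: s stays 0.0000
seg 2 [199.6°–319.5°] uniform, h=14: θ=293.4° here. β=93.8, B=119.9. 14·93.8/119.9 = 10.9525 → s = 10.9525

10.9525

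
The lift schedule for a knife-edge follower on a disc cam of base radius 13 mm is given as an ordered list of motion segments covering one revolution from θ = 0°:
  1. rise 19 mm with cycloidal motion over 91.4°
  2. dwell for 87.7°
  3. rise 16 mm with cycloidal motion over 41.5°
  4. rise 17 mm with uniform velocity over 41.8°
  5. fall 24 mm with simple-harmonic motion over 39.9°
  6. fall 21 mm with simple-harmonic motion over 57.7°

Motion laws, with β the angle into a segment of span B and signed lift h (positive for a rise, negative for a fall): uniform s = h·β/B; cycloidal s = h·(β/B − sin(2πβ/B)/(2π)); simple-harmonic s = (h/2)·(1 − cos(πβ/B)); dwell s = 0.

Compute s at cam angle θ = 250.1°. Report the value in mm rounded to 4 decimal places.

seg 1 [0°–91.4°] cycloidal, h=19: full span → s += 19 → s = 19.0000
seg 2 [91.4°–179.1°] dwell: s stays 19.0000
seg 3 [179.1°–220.6°] cycloidal, h=16: full span → s += 16 → s = 35.0000
seg 4 [220.6°–262.4°] uniform, h=17: θ=250.1° here. β=29.5, B=41.8. 17·29.5/41.8 = 11.9976 → s = 46.9976

46.9976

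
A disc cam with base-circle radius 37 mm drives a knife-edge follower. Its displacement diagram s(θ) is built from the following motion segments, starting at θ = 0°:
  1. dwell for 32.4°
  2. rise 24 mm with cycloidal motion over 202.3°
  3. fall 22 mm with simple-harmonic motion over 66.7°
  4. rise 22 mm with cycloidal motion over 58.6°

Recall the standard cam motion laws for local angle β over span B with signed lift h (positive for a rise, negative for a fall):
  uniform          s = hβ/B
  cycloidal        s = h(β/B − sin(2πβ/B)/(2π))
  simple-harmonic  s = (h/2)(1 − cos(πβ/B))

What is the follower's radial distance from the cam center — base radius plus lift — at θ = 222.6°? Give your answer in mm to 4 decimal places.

seg 1 [0°–32.4°] dwell: s stays 0.0000
seg 2 [32.4°–234.7°] cycloidal, h=24: θ=222.6° here. β=190.2, B=202.3. 24·(0.9402 − sin(2π·0.9402)/(2π)) = 23.9664 → s = 23.9664
radial distance = base radius + s = 37 + 23.9664 = 60.9664

60.9664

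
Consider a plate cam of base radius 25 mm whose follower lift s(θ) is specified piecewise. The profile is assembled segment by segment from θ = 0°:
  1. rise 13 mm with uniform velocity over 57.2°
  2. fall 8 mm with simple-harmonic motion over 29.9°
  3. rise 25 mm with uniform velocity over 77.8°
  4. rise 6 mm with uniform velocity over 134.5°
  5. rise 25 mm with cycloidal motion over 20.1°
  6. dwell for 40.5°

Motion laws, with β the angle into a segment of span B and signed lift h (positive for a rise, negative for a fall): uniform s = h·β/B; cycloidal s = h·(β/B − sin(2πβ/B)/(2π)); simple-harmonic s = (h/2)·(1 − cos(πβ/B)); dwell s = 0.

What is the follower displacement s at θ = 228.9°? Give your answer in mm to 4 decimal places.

seg 1 [0°–57.2°] uniform, h=13: full span → s += 13 → s = 13.0000
seg 2 [57.2°–87.1°] simple-harmonic, h=-8: full span → s += -8 → s = 5.0000
seg 3 [87.1°–164.9°] uniform, h=25: full span → s += 25 → s = 30.0000
seg 4 [164.9°–299.4°] uniform, h=6: θ=228.9° here. β=64, B=134.5. 6·64/134.5 = 2.8550 → s = 32.8550

32.8550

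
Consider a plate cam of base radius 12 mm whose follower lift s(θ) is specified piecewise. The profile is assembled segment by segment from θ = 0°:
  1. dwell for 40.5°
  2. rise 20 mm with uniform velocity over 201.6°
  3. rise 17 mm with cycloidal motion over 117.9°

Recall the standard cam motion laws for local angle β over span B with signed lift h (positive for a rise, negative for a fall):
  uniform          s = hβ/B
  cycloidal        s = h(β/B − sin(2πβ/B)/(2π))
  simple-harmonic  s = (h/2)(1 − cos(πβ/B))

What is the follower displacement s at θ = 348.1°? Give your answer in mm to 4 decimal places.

seg 1 [0°–40.5°] dwell: s stays 0.0000
seg 2 [40.5°–242.1°] uniform, h=20: full span → s += 20 → s = 20.0000
seg 3 [242.1°–360°] cycloidal, h=17: θ=348.1° here. β=106, B=117.9. 17·(0.8991 − sin(2π·0.8991)/(2π)) = 16.8873 → s = 36.8873

36.8873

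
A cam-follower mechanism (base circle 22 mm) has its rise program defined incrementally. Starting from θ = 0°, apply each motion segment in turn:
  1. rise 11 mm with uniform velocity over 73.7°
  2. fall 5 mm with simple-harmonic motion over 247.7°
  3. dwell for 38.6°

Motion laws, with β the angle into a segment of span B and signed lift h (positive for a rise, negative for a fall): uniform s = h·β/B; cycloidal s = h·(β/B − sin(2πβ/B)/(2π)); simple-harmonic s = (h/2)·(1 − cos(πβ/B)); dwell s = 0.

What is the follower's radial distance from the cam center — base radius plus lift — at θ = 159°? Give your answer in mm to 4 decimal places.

seg 1 [0°–73.7°] uniform, h=11: full span → s += 11 → s = 11.0000
seg 2 [73.7°–321.4°] simple-harmonic, h=-5: θ=159° here. β=85.3, B=247.7. -5/2·(1 − cos(π·0.3444)) = -1.3258 → s = 9.6742
radial distance = base radius + s = 22 + 9.6742 = 31.6742

31.6742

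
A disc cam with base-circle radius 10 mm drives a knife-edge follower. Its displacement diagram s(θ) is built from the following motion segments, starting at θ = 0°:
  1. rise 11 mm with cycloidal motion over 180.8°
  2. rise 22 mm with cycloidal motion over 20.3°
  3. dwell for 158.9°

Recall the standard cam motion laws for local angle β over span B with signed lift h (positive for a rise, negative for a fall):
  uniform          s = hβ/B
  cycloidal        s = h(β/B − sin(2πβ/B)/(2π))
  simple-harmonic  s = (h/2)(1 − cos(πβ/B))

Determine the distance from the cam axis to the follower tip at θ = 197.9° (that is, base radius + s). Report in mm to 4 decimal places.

seg 1 [0°–180.8°] cycloidal, h=11: full span → s += 11 → s = 11.0000
seg 2 [180.8°–201.1°] cycloidal, h=22: θ=197.9° here. β=17.1, B=20.3. 22·(0.8424 − sin(2π·0.8424)/(2π)) = 21.4602 → s = 32.4602
radial distance = base radius + s = 10 + 32.4602 = 42.4602

42.4602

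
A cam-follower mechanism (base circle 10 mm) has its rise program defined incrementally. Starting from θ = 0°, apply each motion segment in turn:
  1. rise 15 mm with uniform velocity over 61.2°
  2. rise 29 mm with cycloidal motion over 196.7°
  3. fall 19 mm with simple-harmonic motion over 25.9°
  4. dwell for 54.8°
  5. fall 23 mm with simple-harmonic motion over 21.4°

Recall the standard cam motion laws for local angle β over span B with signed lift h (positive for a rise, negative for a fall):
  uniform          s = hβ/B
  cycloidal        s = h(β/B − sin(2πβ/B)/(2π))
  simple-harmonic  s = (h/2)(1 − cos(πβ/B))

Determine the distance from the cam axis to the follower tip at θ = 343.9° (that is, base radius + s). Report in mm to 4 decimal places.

seg 1 [0°–61.2°] uniform, h=15: full span → s += 15 → s = 15.0000
seg 2 [61.2°–257.9°] cycloidal, h=29: full span → s += 29 → s = 44.0000
seg 3 [257.9°–283.8°] simple-harmonic, h=-19: full span → s += -19 → s = 25.0000
seg 4 [283.8°–338.6°] dwell: s stays 25.0000
seg 5 [338.6°–360°] simple-harmonic, h=-23: θ=343.9° here. β=5.3, B=21.4. -23/2·(1 − cos(π·0.2477)) = -3.3088 → s = 21.6912
radial distance = base radius + s = 10 + 21.6912 = 31.6912

31.6912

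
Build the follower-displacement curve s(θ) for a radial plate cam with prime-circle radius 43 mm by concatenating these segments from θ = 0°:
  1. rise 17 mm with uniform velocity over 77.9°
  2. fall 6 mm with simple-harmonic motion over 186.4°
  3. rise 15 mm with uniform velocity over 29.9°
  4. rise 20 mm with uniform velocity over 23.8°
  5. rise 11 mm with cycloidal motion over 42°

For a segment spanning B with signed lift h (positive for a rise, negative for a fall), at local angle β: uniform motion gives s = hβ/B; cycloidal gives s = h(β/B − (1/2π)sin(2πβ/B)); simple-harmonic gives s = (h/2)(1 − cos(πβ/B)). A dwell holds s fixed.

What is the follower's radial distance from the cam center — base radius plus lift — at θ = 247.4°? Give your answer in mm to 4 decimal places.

seg 1 [0°–77.9°] uniform, h=17: full span → s += 17 → s = 17.0000
seg 2 [77.9°–264.3°] simple-harmonic, h=-6: θ=247.4° here. β=169.5, B=186.4. -6/2·(1 − cos(π·0.9093)) = -5.8791 → s = 11.1209
radial distance = base radius + s = 43 + 11.1209 = 54.1209

54.1209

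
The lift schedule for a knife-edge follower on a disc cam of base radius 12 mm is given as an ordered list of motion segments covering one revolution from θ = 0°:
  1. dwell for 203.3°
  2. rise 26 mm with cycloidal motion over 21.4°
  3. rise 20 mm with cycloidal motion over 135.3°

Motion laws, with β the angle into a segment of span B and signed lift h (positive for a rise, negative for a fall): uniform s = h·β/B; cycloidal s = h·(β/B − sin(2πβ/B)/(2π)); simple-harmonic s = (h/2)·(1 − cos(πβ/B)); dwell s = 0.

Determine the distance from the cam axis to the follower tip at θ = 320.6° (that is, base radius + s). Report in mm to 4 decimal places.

seg 1 [0°–203.3°] dwell: s stays 0.0000
seg 2 [203.3°–224.7°] cycloidal, h=26: full span → s += 26 → s = 26.0000
seg 3 [224.7°–360°] cycloidal, h=20: θ=320.6° here. β=95.9, B=135.3. 20·(0.7088 − sin(2π·0.7088)/(2π)) = 17.2529 → s = 43.2529
radial distance = base radius + s = 12 + 43.2529 = 55.2529

55.2529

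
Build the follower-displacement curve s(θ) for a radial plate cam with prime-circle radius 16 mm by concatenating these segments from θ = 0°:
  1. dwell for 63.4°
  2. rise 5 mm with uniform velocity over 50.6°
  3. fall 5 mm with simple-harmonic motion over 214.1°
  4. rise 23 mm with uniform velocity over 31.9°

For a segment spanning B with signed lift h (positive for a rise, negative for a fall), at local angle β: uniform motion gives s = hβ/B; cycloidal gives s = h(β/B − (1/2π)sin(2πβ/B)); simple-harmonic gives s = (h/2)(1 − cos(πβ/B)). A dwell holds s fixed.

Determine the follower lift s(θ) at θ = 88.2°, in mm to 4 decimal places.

seg 1 [0°–63.4°] dwell: s stays 0.0000
seg 2 [63.4°–114°] uniform, h=5: θ=88.2° here. β=24.8, B=50.6. 5·24.8/50.6 = 2.4506 → s = 2.4506

2.4506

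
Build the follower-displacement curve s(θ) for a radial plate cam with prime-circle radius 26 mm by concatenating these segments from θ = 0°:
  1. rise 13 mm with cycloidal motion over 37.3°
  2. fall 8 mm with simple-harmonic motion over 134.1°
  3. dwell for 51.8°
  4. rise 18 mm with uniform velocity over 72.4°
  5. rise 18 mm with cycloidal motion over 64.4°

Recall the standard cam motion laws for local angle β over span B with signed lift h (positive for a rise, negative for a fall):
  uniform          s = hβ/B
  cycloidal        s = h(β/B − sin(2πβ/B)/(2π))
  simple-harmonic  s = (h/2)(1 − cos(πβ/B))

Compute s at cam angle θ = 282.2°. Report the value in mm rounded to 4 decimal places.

seg 1 [0°–37.3°] cycloidal, h=13: full span → s += 13 → s = 13.0000
seg 2 [37.3°–171.4°] simple-harmonic, h=-8: full span → s += -8 → s = 5.0000
seg 3 [171.4°–223.2°] dwell: s stays 5.0000
seg 4 [223.2°–295.6°] uniform, h=18: θ=282.2° here. β=59, B=72.4. 18·59/72.4 = 14.6685 → s = 19.6685

19.6685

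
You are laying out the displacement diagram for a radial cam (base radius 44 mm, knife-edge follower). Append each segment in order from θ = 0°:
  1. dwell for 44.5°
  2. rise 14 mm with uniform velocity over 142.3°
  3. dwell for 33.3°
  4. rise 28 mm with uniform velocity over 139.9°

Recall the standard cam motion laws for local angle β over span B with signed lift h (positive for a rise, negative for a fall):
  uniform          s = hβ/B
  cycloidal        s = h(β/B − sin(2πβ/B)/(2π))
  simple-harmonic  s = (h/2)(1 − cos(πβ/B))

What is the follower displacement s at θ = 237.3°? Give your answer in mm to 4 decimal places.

seg 1 [0°–44.5°] dwell: s stays 0.0000
seg 2 [44.5°–186.8°] uniform, h=14: full span → s += 14 → s = 14.0000
seg 3 [186.8°–220.1°] dwell: s stays 14.0000
seg 4 [220.1°–360°] uniform, h=28: θ=237.3° here. β=17.2, B=139.9. 28·17.2/139.9 = 3.4425 → s = 17.4425

17.4425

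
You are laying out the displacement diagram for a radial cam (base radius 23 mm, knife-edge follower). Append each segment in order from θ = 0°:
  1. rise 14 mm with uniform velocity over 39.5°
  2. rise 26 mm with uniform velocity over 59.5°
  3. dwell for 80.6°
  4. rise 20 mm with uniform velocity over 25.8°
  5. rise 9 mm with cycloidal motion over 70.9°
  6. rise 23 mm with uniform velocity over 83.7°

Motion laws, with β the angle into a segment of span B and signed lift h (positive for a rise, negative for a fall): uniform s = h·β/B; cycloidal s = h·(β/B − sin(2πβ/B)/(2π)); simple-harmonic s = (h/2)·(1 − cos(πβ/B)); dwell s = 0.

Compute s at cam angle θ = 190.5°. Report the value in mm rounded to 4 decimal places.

seg 1 [0°–39.5°] uniform, h=14: full span → s += 14 → s = 14.0000
seg 2 [39.5°–99°] uniform, h=26: full span → s += 26 → s = 40.0000
seg 3 [99°–179.6°] dwell: s stays 40.0000
seg 4 [179.6°–205.4°] uniform, h=20: θ=190.5° here. β=10.9, B=25.8. 20·10.9/25.8 = 8.4496 → s = 48.4496

48.4496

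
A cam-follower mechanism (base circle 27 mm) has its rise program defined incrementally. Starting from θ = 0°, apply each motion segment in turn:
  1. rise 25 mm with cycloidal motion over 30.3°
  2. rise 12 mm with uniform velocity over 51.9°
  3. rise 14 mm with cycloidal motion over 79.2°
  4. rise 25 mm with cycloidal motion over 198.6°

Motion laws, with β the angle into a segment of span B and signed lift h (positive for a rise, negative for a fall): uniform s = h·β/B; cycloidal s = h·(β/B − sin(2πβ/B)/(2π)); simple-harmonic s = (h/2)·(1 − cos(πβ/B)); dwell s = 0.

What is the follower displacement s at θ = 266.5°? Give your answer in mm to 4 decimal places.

seg 1 [0°–30.3°] cycloidal, h=25: full span → s += 25 → s = 25.0000
seg 2 [30.3°–82.2°] uniform, h=12: full span → s += 12 → s = 37.0000
seg 3 [82.2°–161.4°] cycloidal, h=14: full span → s += 14 → s = 51.0000
seg 4 [161.4°–360°] cycloidal, h=25: θ=266.5° here. β=105.1, B=198.6. 25·(0.5292 − sin(2π·0.5292)/(2π)) = 13.9561 → s = 64.9561

64.9561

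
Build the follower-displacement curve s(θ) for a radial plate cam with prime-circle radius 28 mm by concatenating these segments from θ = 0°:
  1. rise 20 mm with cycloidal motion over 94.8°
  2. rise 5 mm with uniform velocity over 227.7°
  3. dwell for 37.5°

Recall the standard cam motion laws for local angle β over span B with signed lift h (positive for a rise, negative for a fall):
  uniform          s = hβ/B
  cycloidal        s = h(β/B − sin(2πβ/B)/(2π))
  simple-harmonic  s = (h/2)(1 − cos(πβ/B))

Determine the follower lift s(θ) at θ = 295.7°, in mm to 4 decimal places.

seg 1 [0°–94.8°] cycloidal, h=20: full span → s += 20 → s = 20.0000
seg 2 [94.8°–322.5°] uniform, h=5: θ=295.7° here. β=200.9, B=227.7. 5·200.9/227.7 = 4.4115 → s = 24.4115

24.4115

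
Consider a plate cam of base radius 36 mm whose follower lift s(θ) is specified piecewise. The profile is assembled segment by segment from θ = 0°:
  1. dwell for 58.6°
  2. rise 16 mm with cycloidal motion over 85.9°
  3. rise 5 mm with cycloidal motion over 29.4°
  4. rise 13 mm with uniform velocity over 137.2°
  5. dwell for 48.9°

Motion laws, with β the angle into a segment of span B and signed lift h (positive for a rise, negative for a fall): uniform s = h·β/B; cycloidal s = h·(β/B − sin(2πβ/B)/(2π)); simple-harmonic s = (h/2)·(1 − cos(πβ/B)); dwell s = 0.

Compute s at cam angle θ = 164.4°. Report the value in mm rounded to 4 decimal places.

seg 1 [0°–58.6°] dwell: s stays 0.0000
seg 2 [58.6°–144.5°] cycloidal, h=16: full span → s += 16 → s = 16.0000
seg 3 [144.5°–173.9°] cycloidal, h=5: θ=164.4° here. β=19.9, B=29.4. 5·(0.6769 − sin(2π·0.6769)/(2π)) = 4.0976 → s = 20.0976

20.0976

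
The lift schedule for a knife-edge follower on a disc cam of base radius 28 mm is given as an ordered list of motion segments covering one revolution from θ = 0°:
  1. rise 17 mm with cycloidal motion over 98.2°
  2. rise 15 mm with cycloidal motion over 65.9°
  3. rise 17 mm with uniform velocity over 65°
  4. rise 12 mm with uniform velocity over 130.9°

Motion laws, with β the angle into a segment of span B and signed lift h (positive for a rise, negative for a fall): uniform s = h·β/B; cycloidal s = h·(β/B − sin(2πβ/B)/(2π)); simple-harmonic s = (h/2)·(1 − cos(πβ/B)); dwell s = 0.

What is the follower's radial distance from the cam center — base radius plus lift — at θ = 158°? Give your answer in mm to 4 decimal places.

seg 1 [0°–98.2°] cycloidal, h=17: full span → s += 17 → s = 17.0000
seg 2 [98.2°–164.1°] cycloidal, h=15: θ=158° here. β=59.8, B=65.9. 15·(0.9074 − sin(2π·0.9074)/(2π)) = 14.9230 → s = 31.9230
radial distance = base radius + s = 28 + 31.9230 = 59.9230

59.9230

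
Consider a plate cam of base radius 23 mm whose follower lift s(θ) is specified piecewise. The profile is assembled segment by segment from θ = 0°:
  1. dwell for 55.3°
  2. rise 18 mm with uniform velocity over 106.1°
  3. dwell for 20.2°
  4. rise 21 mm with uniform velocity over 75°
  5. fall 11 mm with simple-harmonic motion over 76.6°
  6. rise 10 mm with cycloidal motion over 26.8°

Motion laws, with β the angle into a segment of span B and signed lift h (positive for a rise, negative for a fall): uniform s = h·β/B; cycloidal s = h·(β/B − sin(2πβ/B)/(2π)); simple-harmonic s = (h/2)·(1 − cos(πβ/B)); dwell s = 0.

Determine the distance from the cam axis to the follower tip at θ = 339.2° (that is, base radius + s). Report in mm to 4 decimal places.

seg 1 [0°–55.3°] dwell: s stays 0.0000
seg 2 [55.3°–161.4°] uniform, h=18: full span → s += 18 → s = 18.0000
seg 3 [161.4°–181.6°] dwell: s stays 18.0000
seg 4 [181.6°–256.6°] uniform, h=21: full span → s += 21 → s = 39.0000
seg 5 [256.6°–333.2°] simple-harmonic, h=-11: full span → s += -11 → s = 28.0000
seg 6 [333.2°–360°] cycloidal, h=10: θ=339.2° here. β=6, B=26.8. 10·(0.2239 − sin(2π·0.2239)/(2π)) = 0.6686 → s = 28.6686
radial distance = base radius + s = 23 + 28.6686 = 51.6686

51.6686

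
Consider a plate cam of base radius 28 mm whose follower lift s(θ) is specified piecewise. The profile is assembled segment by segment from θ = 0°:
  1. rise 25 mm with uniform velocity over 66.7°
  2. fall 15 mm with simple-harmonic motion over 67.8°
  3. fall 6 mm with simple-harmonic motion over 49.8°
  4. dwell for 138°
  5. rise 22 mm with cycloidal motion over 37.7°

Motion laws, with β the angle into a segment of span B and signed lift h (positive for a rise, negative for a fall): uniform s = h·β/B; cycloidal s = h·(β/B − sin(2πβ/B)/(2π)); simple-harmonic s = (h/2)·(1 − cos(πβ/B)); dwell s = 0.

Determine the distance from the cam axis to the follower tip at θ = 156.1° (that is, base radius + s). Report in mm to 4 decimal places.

seg 1 [0°–66.7°] uniform, h=25: full span → s += 25 → s = 25.0000
seg 2 [66.7°–134.5°] simple-harmonic, h=-15: full span → s += -15 → s = 10.0000
seg 3 [134.5°–184.3°] simple-harmonic, h=-6: θ=156.1° here. β=21.6, B=49.8. -6/2·(1 − cos(π·0.4337)) = -2.3800 → s = 7.6200
radial distance = base radius + s = 28 + 7.6200 = 35.6200

35.6200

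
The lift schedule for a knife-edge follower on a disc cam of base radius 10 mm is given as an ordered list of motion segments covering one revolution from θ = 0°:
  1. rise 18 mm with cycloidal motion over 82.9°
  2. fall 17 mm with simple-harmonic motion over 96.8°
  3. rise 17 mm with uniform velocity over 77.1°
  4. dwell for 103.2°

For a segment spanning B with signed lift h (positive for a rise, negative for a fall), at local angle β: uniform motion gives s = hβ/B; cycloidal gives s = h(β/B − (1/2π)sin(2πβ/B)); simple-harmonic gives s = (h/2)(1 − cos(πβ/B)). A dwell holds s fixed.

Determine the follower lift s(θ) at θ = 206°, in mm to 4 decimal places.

seg 1 [0°–82.9°] cycloidal, h=18: full span → s += 18 → s = 18.0000
seg 2 [82.9°–179.7°] simple-harmonic, h=-17: full span → s += -17 → s = 1.0000
seg 3 [179.7°–256.8°] uniform, h=17: θ=206° here. β=26.3, B=77.1. 17·26.3/77.1 = 5.7990 → s = 6.7990

6.7990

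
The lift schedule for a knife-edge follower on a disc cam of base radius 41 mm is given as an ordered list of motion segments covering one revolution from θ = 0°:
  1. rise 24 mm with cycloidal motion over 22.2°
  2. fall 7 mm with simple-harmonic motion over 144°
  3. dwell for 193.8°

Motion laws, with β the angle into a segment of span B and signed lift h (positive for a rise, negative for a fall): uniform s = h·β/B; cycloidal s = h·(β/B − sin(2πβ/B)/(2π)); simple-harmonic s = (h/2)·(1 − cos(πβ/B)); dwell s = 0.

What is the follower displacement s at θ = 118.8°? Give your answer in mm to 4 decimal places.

seg 1 [0°–22.2°] cycloidal, h=24: full span → s += 24 → s = 24.0000
seg 2 [22.2°–166.2°] simple-harmonic, h=-7: θ=118.8° here. β=96.6, B=144. -7/2·(1 − cos(π·0.6708)) = -5.2895 → s = 18.7105

18.7105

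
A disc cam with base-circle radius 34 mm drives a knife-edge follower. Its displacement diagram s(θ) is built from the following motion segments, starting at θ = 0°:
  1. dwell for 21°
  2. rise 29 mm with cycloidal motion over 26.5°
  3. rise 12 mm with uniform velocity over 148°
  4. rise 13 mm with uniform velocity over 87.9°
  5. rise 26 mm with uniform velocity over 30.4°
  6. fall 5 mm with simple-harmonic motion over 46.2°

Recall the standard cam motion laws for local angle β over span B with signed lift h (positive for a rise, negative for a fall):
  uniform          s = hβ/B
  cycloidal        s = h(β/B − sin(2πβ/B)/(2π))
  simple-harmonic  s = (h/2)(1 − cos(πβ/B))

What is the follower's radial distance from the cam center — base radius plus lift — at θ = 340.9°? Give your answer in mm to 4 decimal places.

seg 1 [0°–21°] dwell: s stays 0.0000
seg 2 [21°–47.5°] cycloidal, h=29: full span → s += 29 → s = 29.0000
seg 3 [47.5°–195.5°] uniform, h=12: full span → s += 12 → s = 41.0000
seg 4 [195.5°–283.4°] uniform, h=13: full span → s += 13 → s = 54.0000
seg 5 [283.4°–313.8°] uniform, h=26: full span → s += 26 → s = 80.0000
seg 6 [313.8°–360°] simple-harmonic, h=-5: θ=340.9° here. β=27.1, B=46.2. -5/2·(1 − cos(π·0.5866)) = -3.1716 → s = 76.8284
radial distance = base radius + s = 34 + 76.8284 = 110.8284

110.8284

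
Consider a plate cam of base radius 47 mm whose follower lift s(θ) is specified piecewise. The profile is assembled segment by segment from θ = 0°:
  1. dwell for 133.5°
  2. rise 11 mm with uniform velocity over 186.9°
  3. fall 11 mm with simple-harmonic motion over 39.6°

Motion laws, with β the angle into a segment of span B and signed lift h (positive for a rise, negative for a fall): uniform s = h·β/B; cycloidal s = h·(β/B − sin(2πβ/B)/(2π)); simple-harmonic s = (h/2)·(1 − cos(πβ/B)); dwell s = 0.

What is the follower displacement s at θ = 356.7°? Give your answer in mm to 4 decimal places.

seg 1 [0°–133.5°] dwell: s stays 0.0000
seg 2 [133.5°–320.4°] uniform, h=11: full span → s += 11 → s = 11.0000
seg 3 [320.4°–360°] simple-harmonic, h=-11: θ=356.7° here. β=36.3, B=39.6. -11/2·(1 − cos(π·0.9167)) = -10.8126 → s = 0.1874

0.1874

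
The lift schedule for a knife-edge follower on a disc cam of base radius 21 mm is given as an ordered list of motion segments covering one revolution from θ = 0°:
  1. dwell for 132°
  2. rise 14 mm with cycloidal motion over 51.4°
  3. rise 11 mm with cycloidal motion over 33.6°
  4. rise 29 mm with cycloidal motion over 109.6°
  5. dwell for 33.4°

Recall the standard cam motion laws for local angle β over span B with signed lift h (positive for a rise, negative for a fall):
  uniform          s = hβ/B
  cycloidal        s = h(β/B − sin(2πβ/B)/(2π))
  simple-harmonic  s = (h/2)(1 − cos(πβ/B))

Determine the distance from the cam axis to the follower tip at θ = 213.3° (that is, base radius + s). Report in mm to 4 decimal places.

seg 1 [0°–132°] dwell: s stays 0.0000
seg 2 [132°–183.4°] cycloidal, h=14: full span → s += 14 → s = 14.0000
seg 3 [183.4°–217°] cycloidal, h=11: θ=213.3° here. β=29.9, B=33.6. 11·(0.8899 − sin(2π·0.8899)/(2π)) = 10.9056 → s = 24.9056
radial distance = base radius + s = 21 + 24.9056 = 45.9056

45.9056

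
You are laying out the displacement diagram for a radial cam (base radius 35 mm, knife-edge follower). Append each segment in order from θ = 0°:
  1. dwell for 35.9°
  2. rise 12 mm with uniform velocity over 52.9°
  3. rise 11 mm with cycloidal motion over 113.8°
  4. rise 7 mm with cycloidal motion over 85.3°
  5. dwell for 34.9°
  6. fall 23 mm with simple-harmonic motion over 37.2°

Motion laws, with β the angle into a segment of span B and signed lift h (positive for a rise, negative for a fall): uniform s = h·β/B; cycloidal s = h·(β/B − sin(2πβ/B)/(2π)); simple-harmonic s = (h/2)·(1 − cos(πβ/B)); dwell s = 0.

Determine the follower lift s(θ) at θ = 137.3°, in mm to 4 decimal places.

seg 1 [0°–35.9°] dwell: s stays 0.0000
seg 2 [35.9°–88.8°] uniform, h=12: full span → s += 12 → s = 12.0000
seg 3 [88.8°–202.6°] cycloidal, h=11: θ=137.3° here. β=48.5, B=113.8. 11·(0.4262 − sin(2π·0.4262)/(2π)) = 3.9049 → s = 15.9049

15.9049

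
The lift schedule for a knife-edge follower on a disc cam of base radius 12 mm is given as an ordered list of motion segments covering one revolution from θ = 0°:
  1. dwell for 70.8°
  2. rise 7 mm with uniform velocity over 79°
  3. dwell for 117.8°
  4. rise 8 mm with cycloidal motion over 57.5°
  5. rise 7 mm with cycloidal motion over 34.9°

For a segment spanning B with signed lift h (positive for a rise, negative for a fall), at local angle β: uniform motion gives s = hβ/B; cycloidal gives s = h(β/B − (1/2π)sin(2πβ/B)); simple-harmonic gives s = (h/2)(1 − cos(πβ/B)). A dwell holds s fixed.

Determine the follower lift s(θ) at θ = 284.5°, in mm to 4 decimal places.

seg 1 [0°–70.8°] dwell: s stays 0.0000
seg 2 [70.8°–149.8°] uniform, h=7: full span → s += 7 → s = 7.0000
seg 3 [149.8°–267.6°] dwell: s stays 7.0000
seg 4 [267.6°–325.1°] cycloidal, h=8: θ=284.5° here. β=16.9, B=57.5. 8·(0.2939 − sin(2π·0.2939)/(2π)) = 1.1262 → s = 8.1262

8.1262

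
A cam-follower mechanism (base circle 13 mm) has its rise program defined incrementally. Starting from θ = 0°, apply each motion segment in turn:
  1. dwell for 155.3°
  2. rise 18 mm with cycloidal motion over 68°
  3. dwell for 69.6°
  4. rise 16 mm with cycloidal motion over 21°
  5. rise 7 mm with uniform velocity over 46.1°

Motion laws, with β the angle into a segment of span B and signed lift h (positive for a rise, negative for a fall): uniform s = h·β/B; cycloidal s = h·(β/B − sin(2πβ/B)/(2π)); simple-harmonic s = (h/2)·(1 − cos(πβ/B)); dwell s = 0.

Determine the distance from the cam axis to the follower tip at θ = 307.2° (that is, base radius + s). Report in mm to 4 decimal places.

seg 1 [0°–155.3°] dwell: s stays 0.0000
seg 2 [155.3°–223.3°] cycloidal, h=18: full span → s += 18 → s = 18.0000
seg 3 [223.3°–292.9°] dwell: s stays 18.0000
seg 4 [292.9°–313.9°] cycloidal, h=16: θ=307.2° here. β=14.3, B=21. 16·(0.6810 − sin(2π·0.6810)/(2π)) = 13.2058 → s = 31.2058
radial distance = base radius + s = 13 + 31.2058 = 44.2058

44.2058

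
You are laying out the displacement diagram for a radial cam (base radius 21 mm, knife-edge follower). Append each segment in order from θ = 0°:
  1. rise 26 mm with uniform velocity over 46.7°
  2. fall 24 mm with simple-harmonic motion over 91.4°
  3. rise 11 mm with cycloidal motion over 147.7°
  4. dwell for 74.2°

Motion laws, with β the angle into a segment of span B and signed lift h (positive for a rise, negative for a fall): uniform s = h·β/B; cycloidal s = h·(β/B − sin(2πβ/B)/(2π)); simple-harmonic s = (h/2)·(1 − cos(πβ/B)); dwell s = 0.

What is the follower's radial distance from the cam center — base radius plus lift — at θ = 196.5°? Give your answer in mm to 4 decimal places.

seg 1 [0°–46.7°] uniform, h=26: full span → s += 26 → s = 26.0000
seg 2 [46.7°–138.1°] simple-harmonic, h=-24: full span → s += -24 → s = 2.0000
seg 3 [138.1°–285.8°] cycloidal, h=11: θ=196.5° here. β=58.4, B=147.7. 11·(0.3954 − sin(2π·0.3954)/(2π)) = 3.2798 → s = 5.2798
radial distance = base radius + s = 21 + 5.2798 = 26.2798

26.2798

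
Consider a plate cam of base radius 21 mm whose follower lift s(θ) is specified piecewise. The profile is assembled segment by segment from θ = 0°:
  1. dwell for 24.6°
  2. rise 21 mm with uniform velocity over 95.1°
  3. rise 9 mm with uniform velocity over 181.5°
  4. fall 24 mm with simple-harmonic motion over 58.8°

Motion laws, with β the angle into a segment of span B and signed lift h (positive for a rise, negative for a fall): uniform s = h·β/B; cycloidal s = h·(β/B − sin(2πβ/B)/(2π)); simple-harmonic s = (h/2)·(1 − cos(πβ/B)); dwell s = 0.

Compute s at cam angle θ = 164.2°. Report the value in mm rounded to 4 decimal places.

seg 1 [0°–24.6°] dwell: s stays 0.0000
seg 2 [24.6°–119.7°] uniform, h=21: full span → s += 21 → s = 21.0000
seg 3 [119.7°–301.2°] uniform, h=9: θ=164.2° here. β=44.5, B=181.5. 9·44.5/181.5 = 2.2066 → s = 23.2066

23.2066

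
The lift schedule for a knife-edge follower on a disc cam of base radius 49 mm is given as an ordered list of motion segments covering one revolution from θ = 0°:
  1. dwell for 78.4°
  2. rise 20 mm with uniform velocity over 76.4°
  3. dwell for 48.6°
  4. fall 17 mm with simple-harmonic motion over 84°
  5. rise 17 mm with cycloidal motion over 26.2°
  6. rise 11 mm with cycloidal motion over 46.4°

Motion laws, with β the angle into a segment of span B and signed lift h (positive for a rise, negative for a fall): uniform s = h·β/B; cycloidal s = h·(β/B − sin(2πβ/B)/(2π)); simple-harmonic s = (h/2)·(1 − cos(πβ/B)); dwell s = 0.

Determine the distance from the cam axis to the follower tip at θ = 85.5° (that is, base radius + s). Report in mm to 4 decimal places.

seg 1 [0°–78.4°] dwell: s stays 0.0000
seg 2 [78.4°–154.8°] uniform, h=20: θ=85.5° here. β=7.1, B=76.4. 20·7.1/76.4 = 1.8586 → s = 1.8586
radial distance = base radius + s = 49 + 1.8586 = 50.8586

50.8586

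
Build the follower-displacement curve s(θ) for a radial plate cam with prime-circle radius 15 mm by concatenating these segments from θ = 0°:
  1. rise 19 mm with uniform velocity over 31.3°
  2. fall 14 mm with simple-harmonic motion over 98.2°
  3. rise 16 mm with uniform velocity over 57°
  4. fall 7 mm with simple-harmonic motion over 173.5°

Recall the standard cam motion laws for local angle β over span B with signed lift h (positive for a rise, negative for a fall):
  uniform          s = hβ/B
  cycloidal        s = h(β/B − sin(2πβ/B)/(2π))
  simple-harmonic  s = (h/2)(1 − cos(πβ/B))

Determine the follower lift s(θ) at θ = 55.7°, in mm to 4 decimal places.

seg 1 [0°–31.3°] uniform, h=19: full span → s += 19 → s = 19.0000
seg 2 [31.3°–129.5°] simple-harmonic, h=-14: θ=55.7° here. β=24.4, B=98.2. -14/2·(1 − cos(π·0.2485)) = -2.0266 → s = 16.9734

16.9734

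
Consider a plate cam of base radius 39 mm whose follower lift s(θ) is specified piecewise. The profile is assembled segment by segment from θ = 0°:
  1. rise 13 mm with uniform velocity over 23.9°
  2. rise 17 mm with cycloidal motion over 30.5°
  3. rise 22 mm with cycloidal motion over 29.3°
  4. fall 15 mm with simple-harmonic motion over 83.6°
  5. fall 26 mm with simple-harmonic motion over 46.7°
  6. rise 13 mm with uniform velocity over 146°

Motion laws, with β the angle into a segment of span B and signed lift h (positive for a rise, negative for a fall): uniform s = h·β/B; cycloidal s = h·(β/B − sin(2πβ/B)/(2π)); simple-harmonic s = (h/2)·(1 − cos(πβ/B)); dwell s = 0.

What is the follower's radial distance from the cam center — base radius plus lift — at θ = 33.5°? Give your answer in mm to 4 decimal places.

seg 1 [0°–23.9°] uniform, h=13: full span → s += 13 → s = 13.0000
seg 2 [23.9°–54.4°] cycloidal, h=17: θ=33.5° here. β=9.6, B=30.5. 17·(0.3148 − sin(2π·0.3148)/(2π)) = 2.8661 → s = 15.8661
radial distance = base radius + s = 39 + 15.8661 = 54.8661

54.8661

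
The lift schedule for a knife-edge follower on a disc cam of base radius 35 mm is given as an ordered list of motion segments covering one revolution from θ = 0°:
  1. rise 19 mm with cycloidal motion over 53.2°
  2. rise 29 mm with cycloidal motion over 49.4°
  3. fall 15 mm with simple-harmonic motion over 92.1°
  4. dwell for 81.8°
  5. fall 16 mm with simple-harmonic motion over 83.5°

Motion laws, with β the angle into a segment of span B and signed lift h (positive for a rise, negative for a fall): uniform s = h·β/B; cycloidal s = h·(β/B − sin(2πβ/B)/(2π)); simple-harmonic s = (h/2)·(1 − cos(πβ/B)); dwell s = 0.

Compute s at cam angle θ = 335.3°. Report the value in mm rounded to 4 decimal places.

seg 1 [0°–53.2°] cycloidal, h=19: full span → s += 19 → s = 19.0000
seg 2 [53.2°–102.6°] cycloidal, h=29: full span → s += 29 → s = 48.0000
seg 3 [102.6°–194.7°] simple-harmonic, h=-15: full span → s += -15 → s = 33.0000
seg 4 [194.7°–276.5°] dwell: s stays 33.0000
seg 5 [276.5°–360°] simple-harmonic, h=-16: θ=335.3° here. β=58.8, B=83.5. -16/2·(1 − cos(π·0.7042)) = -12.7871 → s = 20.2129

20.2129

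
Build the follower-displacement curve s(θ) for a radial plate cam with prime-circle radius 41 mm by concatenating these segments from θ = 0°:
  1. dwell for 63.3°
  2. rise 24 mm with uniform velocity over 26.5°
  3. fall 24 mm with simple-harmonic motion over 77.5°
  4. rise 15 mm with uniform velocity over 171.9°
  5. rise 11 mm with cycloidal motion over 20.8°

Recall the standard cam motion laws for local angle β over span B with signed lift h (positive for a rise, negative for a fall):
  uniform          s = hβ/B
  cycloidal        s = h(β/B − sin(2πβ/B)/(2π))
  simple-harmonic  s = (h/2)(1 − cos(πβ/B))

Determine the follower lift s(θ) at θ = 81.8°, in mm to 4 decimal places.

seg 1 [0°–63.3°] dwell: s stays 0.0000
seg 2 [63.3°–89.8°] uniform, h=24: θ=81.8° here. β=18.5, B=26.5. 24·18.5/26.5 = 16.7547 → s = 16.7547

16.7547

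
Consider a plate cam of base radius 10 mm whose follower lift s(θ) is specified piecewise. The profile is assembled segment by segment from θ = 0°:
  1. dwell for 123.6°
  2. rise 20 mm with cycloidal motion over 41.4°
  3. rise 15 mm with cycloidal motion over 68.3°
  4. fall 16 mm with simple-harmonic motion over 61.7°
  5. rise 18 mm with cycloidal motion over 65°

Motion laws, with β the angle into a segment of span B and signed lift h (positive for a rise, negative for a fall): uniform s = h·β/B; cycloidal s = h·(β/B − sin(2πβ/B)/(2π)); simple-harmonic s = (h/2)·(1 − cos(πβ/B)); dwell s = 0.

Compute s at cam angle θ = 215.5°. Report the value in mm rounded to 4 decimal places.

seg 1 [0°–123.6°] dwell: s stays 0.0000
seg 2 [123.6°–165°] cycloidal, h=20: full span → s += 20 → s = 20.0000
seg 3 [165°–233.3°] cycloidal, h=15: θ=215.5° here. β=50.5, B=68.3. 15·(0.7394 − sin(2π·0.7394)/(2π)) = 13.4728 → s = 33.4728

33.4728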